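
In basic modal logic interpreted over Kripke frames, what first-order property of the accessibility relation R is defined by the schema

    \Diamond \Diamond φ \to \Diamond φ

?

This schema is equivalent to the 4 axiom □φ → □□φ.
It corresponds to transitivity: \forall x \forall y \forall z (Rxy \wedge Ryz \to Rxz).

Transitivity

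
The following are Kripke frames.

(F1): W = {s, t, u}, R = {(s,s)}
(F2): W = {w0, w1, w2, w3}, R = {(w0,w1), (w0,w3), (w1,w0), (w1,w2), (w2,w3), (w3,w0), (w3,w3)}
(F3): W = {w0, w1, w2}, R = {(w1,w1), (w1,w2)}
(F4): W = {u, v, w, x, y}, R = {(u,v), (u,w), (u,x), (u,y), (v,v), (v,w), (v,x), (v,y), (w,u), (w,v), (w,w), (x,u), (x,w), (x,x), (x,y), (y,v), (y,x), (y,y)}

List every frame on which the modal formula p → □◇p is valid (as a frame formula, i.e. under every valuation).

(F1)

Frame correspondent (Sahlqvist): ∀x ∀y (Rxy → Ryx) — i.e. symmetry.
(F1): condition met.
(F2): fails — Rw1w2 but not Rw2w1.
(F3): fails — Rw1w2 but not Rw2w1.
(F4): fails — Ruv but not Rvu.
Valid on: (F1).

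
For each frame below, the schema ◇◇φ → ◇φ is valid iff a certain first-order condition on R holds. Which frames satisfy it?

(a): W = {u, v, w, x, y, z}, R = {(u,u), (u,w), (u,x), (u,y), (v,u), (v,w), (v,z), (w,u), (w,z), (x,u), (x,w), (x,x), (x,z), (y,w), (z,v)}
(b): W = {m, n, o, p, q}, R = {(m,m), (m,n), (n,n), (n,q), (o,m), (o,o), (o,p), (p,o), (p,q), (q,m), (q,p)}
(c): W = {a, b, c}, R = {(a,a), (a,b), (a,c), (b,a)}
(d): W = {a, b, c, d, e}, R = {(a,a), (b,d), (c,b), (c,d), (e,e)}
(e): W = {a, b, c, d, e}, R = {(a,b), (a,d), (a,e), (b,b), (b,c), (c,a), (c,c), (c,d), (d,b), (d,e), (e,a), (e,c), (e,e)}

The schema corresponds to transitivity: ∀x ∀y ∀z (Rxy ∧ Ryz → Rxz).
(a): fails — Ruw and Rwz but not Ruz.
(b): fails — Rom and Rmn but not Ron.
(c): fails — Rba and Rac but not Rbc.
(d): condition met.
(e): fails — Rbc and Rcd but not Rbd.
Valid on: (d).

(d)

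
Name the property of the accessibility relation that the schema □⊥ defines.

□⊥ is valid iff no world has any successor (otherwise □⊥ fails at any world with one).
The converse is a direct semantic check.
Frame condition: ∀x ∀y ¬Rxy.

emptiness of R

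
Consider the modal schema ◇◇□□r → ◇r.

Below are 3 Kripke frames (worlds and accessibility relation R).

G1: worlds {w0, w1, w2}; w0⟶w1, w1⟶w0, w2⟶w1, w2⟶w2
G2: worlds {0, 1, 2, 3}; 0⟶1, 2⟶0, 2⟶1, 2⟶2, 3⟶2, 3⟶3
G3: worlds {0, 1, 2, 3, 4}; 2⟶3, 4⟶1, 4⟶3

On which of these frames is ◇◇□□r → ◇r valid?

The schema corresponds to a generalized confluence (Geach) condition: ∀x ∀y (xR²y → ∃w (yR²w ∧ xRw)).
G1: fails — w0R²w0 but no w with w0R²w and w0Rw.
G2: fails — 2R²0 but no w with 0R²w and 2Rw.
G3: ✓.

G3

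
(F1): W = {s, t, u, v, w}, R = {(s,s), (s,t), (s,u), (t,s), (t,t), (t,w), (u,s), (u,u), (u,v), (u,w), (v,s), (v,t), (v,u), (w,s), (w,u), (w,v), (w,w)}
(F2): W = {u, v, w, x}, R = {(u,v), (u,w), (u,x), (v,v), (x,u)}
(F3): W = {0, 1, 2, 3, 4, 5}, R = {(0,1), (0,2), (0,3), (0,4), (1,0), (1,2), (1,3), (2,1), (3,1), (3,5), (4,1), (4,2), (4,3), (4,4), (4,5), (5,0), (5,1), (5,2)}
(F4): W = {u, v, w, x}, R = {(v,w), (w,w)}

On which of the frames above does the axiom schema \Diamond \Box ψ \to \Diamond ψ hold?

Frame correspondent (Sahlqvist): \forall x \forall y (xRy \to \exists w (yRw \wedge xRw)) — i.e. a generalized confluence (Geach) condition.
(F1): condition met.
(F2): fails — uRw but no t with wRt and uRt.
(F3): fails — 1R2 but no w with 2Rw and 1Rw.
(F4): condition met.
Valid on: (F1), (F4).

(F1), (F4)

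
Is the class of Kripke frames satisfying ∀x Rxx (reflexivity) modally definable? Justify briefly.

Yes: it is reflexivity, defined by the T schema □q → q.

Yes, by □q → q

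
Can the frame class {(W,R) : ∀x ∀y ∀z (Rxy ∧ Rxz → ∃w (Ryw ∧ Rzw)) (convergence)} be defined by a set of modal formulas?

Yes — defined by ◇□p → □◇p

The condition is convergence. A defining modal formula is ◇□p → □◇p.
Suppose ◇□p→□◇p is valid. Take Rxy, Rxz and set V(p)={w : Ryw}. Then □p at y so ◇□p at x, so □◇p at x, so ◇p at z, giving w with Rzw and Ryw.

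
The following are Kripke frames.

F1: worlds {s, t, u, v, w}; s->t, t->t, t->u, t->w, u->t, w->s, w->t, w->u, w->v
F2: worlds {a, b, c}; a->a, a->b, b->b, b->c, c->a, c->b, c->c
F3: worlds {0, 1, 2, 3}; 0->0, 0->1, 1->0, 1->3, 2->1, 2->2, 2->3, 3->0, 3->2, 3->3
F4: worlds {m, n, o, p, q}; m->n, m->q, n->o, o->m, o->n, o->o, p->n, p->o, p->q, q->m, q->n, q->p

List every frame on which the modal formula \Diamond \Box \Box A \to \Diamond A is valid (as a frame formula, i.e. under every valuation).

Frame correspondent (Sahlqvist): \forall x \forall y (xRy \to \exists w (y R^2 w \wedge xRw)) — i.e. a generalized confluence (Geach) condition.
F1: fails — wRv but no w* with vR²w* and wRw*.
F2: holds.
F3: holds.
F4: holds.

F2, F3, F4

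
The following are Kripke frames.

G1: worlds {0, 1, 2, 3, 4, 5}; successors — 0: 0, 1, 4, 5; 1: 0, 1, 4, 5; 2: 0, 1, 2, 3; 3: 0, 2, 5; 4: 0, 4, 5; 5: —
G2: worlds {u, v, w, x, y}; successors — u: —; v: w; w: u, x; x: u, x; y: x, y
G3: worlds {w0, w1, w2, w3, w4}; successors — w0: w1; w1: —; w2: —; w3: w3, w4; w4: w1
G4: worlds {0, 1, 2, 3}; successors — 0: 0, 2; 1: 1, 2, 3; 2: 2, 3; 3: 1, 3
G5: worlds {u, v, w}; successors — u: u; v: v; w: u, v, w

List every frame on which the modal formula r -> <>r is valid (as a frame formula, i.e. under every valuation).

Frame correspondent (Sahlqvist): forall x Rxx — i.e. reflexivity.
G1: fails — world 3 does not see itself.
G2: fails — world u does not see itself.
G3: fails — world w0 does not see itself.
G4: condition met.
G5: condition met.

G4, G5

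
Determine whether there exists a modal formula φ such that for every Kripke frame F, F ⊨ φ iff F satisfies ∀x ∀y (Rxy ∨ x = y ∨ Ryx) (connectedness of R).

Modal frame validity is preserved under disjoint unions.
Take 3 disjoint single-world reflexive frames: each is trivially connected, but their disjoint union has 3 worlds with no edge between distinct components, so it is not connected.
So no modal formula (or set of formulas) defines exactly the connected frames.

Not modally definable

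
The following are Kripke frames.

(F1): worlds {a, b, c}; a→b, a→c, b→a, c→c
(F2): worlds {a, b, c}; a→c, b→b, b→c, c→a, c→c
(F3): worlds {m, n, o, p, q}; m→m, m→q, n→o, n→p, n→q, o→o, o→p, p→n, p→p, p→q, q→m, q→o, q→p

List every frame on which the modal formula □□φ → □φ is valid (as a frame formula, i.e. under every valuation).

(F2), (F3)

This is the axiom for density; its first-order frame correspondent is ∀x ∀y (Rxy → ∃z (Rxz ∧ Rzy)).
(F1): fails — Rab but no z with Raz and Rzb.
(F2): holds.
(F3): holds.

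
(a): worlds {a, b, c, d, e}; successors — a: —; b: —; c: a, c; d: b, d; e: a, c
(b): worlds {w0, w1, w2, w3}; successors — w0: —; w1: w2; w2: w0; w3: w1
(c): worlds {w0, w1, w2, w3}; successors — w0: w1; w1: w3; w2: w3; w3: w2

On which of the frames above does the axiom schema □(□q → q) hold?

none

This is the axiom for shift-reflexivity; its first-order frame correspondent is ∀x ∀y (Rxy → Ryy).
(a): fails — Rea but not Raa.
(b): fails — Rw1w2 but not Rw2w2.
(c): fails — Rw0w1 but not Rw1w1.
Valid on no frame.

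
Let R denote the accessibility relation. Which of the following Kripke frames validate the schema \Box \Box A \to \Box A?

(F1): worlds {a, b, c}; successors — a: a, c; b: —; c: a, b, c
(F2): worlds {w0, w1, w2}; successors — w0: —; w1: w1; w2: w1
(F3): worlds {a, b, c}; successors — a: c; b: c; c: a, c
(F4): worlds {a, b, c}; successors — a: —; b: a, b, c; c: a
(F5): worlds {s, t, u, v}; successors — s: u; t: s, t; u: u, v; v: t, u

(F1), (F2), (F3), (F5)

This is the axiom for density; its first-order frame correspondent is \forall x \forall y (Rxy \to \exists z (Rxz \wedge Rzy)).
(F1): satisfies the condition.
(F2): satisfies the condition.
(F3): satisfies the condition.
(F4): fails — Rca but no z with Rcz and Rza.
(F5): satisfies the condition.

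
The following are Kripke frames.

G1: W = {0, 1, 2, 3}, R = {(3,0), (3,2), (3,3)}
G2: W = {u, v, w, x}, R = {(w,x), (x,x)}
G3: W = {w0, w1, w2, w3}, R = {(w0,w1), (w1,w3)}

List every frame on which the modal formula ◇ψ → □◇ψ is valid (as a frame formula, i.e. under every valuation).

Frame correspondent (Sahlqvist): ∀x ∀y ∀z (Rxy ∧ Rxz → Ryz) — i.e. the Euclidean property.
G1: fails — R32 and R33 but not R23.
G2: holds.
G3: fails — Rw0w1 and Rw0w1 but not Rw1w1.
Valid on: G2.

G2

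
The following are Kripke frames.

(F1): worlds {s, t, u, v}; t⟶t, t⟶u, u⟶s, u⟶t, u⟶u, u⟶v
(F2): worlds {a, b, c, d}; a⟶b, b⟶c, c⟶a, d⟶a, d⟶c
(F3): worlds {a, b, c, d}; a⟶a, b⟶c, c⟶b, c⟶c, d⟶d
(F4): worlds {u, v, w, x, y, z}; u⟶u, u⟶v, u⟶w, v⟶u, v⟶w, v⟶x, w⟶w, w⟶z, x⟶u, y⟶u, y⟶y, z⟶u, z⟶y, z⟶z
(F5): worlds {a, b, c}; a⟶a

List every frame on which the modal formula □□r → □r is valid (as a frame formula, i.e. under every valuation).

(F1), (F3), (F5)

The schema corresponds to density: ∀x ∀y (Rxy → ∃z (Rxz ∧ Rzy)).
(F1): condition met.
(F2): fails — Rbc but no z with Rbz and Rzc.
(F3): condition met.
(F4): fails — Rvx but no t with Rvt and Rtx.
(F5): condition met.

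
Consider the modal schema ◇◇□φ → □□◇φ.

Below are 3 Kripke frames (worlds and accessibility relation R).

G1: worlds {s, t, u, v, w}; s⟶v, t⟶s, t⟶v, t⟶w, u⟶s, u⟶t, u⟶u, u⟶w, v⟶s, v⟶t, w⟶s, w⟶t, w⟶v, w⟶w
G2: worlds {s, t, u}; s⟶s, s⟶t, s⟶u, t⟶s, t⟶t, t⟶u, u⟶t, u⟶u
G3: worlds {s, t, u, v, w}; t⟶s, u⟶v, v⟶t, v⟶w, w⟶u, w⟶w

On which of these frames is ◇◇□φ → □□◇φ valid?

G2

Frame correspondent (Sahlqvist): ∀x ∀y ∀z ((xR²y ∧ xR²z) → ∃w (yRw ∧ zRw)) — i.e. a generalized confluence (Geach) condition.
G1: fails — tR²s, tR²v but no w* with sRw* and vRw*.
G2: holds.
G3: fails — uR²t, uR²w but no w* with tRw* and wRw*.
Valid on: G2.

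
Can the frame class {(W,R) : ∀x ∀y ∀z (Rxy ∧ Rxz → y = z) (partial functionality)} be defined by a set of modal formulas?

Yes — defined by ◇q → □q

The condition is partial functionality. A defining modal formula is ◇q → □q.
Suppose ◇q→□q is valid. Take Rxy, Rxz and set V(q)={y}. Then ◇q at x, so □q at x, so q at z, i.e. z=y.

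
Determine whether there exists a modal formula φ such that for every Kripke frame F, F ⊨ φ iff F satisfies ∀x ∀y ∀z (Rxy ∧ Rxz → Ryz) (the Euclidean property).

This is a Sahlqvist condition; the 5 axiom ◇p → □◇p defines it.
Suppose ◇p→□◇p is valid. Take Rxy, Rxz and set V(p)={y}. Then ◇p at x, so □◇p at x, so ◇p at z, so some w with Rzw has p; w=y, i.e. Rzy. By symmetry of the argument, Ryz.

Yes, by ◇p → □◇p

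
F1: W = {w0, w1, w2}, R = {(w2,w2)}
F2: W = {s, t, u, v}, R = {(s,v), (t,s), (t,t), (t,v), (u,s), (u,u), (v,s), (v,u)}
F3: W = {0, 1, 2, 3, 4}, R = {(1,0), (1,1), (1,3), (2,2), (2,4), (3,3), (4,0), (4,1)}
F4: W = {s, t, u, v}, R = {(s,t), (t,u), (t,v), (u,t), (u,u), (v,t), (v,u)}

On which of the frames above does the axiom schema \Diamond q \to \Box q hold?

F1

This is the axiom for partial functionality; its first-order frame correspondent is \forall x \forall y \forall z (Rxy \wedge Rxz \to y = z).
F1: satisfies the condition.
F2: fails — t sees both s and t.
F3: fails — 1 sees both 0 and 1.
F4: fails — t sees both u and v.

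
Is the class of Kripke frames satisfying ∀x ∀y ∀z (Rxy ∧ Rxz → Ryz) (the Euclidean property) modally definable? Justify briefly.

Yes — defined by ◇q → □◇q

This is a Sahlqvist condition; the 5 axiom ◇q → □◇q defines it.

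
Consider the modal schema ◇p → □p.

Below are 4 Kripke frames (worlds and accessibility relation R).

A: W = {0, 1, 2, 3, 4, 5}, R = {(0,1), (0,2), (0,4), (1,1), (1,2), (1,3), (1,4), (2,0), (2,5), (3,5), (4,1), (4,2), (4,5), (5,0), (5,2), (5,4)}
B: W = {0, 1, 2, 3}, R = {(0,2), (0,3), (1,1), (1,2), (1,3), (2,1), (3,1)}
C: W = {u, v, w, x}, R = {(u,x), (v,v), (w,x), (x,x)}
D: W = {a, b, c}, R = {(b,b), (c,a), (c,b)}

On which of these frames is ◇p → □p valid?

The schema corresponds to partial functionality: ∀x ∀y ∀z (Rxy ∧ Rxz → y = z).
A: fails — 0 sees both 1 and 2.
B: fails — 0 sees both 2 and 3.
C: holds.
D: fails — c sees both a and b.
Valid on: C.

C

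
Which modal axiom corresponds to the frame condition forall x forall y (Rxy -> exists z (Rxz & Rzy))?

□□s → □s

This is density; the standard corresponding axiom is C4: □□s → □s.
Suppose □□s→□s is valid. Take Rxy and set V(s)={w : xR²w}. Then □□s at x, so □s at x, so s at y, i.e. ∃z(Rxz∧Rzy).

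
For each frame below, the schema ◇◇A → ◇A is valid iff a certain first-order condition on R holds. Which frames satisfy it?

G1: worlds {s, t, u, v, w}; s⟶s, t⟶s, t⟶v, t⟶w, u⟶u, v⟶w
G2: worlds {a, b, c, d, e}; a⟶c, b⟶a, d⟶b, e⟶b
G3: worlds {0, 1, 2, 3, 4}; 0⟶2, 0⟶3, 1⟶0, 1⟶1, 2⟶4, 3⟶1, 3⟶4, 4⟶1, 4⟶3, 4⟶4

The schema corresponds to transitivity: ∀x ∀y ∀z (Rxy ∧ Ryz → Rxz).
G1: ✓.
G2: fails — Rdb and Rba but not Rda.
G3: fails — R10 and R02 but not R12.

G1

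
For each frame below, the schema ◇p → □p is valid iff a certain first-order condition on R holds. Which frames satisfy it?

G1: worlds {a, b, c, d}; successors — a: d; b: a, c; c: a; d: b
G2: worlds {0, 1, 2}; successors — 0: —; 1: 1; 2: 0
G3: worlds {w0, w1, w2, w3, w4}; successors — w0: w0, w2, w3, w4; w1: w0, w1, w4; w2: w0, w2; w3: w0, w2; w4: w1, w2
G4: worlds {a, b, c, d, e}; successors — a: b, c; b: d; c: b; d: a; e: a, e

The schema corresponds to partial functionality: ∀x ∀y ∀z (Rxy ∧ Rxz → y = z).
G1: fails — b sees both a and c.
G2: holds.
G3: fails — w0 sees both w0 and w2.
G4: fails — a sees both b and c.
Valid on: G2.

G2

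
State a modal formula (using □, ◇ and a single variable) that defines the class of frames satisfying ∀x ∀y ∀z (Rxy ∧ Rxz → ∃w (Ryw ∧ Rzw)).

This is convergence; the standard corresponding axiom is .2: ◇□p → □◇p.

◇□p → □◇p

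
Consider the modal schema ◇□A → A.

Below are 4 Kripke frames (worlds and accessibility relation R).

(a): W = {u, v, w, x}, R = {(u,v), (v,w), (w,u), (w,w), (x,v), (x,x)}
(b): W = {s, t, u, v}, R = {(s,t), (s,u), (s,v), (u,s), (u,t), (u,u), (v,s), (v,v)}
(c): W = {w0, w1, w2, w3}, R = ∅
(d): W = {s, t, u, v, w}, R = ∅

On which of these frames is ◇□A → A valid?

Frame correspondent (Sahlqvist): ∀x ∀y (Rxy → Ryx) — i.e. symmetry.
(a): fails — Ruv but not Rvu.
(b): fails — Rut but not Rtu.
(c): ✓.
(d): ✓.

(c), (d)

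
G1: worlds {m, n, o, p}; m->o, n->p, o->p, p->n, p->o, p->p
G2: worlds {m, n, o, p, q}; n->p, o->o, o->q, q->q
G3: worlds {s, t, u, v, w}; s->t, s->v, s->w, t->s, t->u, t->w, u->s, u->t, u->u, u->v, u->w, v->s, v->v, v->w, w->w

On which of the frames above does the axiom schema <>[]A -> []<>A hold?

G1, G3

This is the axiom for convergence; its first-order frame correspondent is forall x forall y forall z (Rxy & Rxz -> exists w (Ryw & Rzw)).
G1: condition met.
G2: fails — Rnp and Rnp but p and p have no common successor.
G3: condition met.
Valid on: G1, G3.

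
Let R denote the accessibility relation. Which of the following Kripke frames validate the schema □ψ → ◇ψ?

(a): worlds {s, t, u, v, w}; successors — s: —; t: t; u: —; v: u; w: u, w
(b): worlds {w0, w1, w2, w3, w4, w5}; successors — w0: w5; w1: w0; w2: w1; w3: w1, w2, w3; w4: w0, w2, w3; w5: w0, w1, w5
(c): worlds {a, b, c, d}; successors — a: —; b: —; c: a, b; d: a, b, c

Frame correspondent (Sahlqvist): ∀x ∃y Rxy — i.e. seriality.
(a): fails — world s has no successor.
(b): ✓.
(c): fails — world a has no successor.

(b)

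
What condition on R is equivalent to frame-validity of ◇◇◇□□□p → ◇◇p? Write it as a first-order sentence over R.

∀x ∀y (xR³y → ∃w (yR³w ∧ xR²w))

This is a Sahlqvist (Geach-type) schema ◇^3□^3p → □^0◇^2p.
First-order correspondent: ∀x ∀y (xR³y → ∃w (yR³w ∧ xR²w)).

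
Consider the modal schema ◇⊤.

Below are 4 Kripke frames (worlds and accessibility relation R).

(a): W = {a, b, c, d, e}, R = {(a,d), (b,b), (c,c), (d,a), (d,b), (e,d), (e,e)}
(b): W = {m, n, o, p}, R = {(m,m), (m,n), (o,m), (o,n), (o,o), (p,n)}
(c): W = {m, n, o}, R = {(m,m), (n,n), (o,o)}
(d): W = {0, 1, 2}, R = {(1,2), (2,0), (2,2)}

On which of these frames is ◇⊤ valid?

(a), (c)

This is the axiom for seriality; its first-order frame correspondent is ∀x ∃y Rxy.
(a): condition met.
(b): fails — world n has no successor.
(c): condition met.
(d): fails — world 0 has no successor.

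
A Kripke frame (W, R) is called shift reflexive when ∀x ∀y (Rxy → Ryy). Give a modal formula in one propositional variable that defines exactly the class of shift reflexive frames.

□(□q → q)

A defining formula is □(□q → q) (the T□ axiom).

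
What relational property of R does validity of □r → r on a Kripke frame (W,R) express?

reflexivity

Suppose □r→r is valid. At any x set V(r)={w : Rxw}. Then □r holds at x, so r holds at x, i.e. Rxx.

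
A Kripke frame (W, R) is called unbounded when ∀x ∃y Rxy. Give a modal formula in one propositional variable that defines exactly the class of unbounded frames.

□s → ◇s

The condition is seriality. The D schema □s → ◇s defines it.
Suppose □s→◇s is valid. At any x set V(s)=W. Then □s at x, so ◇s at x, so x has a successor.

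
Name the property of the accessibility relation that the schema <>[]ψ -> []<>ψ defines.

Suppose ◇□ψ→□◇ψ is valid. Take Rxy, Rxz and set V(ψ)={w : Ryw}. Then □ψ at y so ◇□ψ at x, so □◇ψ at x, so ◇ψ at z, giving w with Rzw and Ryw.

convergence: forall x forall y forall z (Rxy & Rxz -> exists w (Ryw & Rzw))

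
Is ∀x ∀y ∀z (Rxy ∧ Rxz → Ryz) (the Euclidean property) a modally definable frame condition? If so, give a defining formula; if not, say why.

This is a Sahlqvist condition; the 5 axiom ◇q → □◇q defines it.

Yes — defined by ◇q → □◇q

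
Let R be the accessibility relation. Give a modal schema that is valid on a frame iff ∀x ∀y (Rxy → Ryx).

This is symmetry; the standard corresponding axiom is B: r → □◇r.
Suppose r→□◇r is valid. Take Rxy and set V(r)={x}. Then r at x, so □◇r at x, so ◇r at y, so some z with Ryz has r; z=x, i.e. Ryx.

r → □◇r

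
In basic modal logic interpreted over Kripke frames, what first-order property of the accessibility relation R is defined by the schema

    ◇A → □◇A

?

Suppose ◇A→□◇A is valid. Take Rxy, Rxz and set V(A)={y}. Then ◇A at x, so □◇A at x, so ◇A at z, so some w with Rzw has A; w=y, i.e. Rzy. By symmetry of the argument, Ryz.
The converse is a direct semantic check.
So the correspondent is the Euclidean property.

the Euclidean property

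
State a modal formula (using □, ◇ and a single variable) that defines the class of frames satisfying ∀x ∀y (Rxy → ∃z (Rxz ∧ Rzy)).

The condition is density. The C4 schema □□q → □q defines it.
Suppose □□q→□q is valid. Take Rxy and set V(q)={w : xR²w}. Then □□q at x, so □q at x, so q at y, i.e. ∃z(Rxz∧Rzy).

□□q → □q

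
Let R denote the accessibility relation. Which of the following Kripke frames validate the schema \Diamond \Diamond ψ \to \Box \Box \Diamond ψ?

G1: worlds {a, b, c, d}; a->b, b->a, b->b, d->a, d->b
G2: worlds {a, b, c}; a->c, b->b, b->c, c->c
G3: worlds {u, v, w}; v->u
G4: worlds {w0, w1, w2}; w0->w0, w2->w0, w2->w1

Frame correspondent (Sahlqvist): \forall x \forall y \forall z ((x R^2 y \wedge x R^2 z) \to \exists w (y = w \wedge zRw)) — i.e. a generalized confluence (Geach) condition.
G1: fails — aR²a, aR²a but no w with a=w and aRw.
G2: fails — bR²b, bR²c but no w with b=w and cRw.
G3: holds.
G4: holds.

G3, G4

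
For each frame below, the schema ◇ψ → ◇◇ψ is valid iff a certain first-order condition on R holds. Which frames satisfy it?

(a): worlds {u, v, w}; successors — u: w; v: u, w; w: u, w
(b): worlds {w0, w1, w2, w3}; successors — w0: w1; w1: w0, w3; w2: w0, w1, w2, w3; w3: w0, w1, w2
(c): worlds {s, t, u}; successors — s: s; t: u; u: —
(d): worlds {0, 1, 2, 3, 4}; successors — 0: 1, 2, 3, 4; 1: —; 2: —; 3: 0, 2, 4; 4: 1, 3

(a)

The schema corresponds to a generalized confluence (Geach) condition: ∀x ∀y (xRy → ∃w (y = w ∧ xR²w)).
(a): holds.
(b): fails — w0Rw1 but no w with w1=w and w0R²w.
(c): fails — tRu but no w with u=w and tR²w.
(d): fails — 3R0 but no w with 0=w and 3R²w.
Valid on: (a).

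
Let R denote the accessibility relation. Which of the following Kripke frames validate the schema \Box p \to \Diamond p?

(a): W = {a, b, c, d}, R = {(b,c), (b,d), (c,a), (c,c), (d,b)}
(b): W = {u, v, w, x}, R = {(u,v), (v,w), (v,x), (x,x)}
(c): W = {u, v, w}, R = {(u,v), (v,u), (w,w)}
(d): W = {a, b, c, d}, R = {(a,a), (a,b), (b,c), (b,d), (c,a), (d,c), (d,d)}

(c), (d)

This is the axiom for seriality; its first-order frame correspondent is \forall x \exists y Rxy.
(a): fails — world a has no successor.
(b): fails — world w has no successor.
(c): satisfies the condition.
(d): satisfies the condition.
Valid on: (c), (d).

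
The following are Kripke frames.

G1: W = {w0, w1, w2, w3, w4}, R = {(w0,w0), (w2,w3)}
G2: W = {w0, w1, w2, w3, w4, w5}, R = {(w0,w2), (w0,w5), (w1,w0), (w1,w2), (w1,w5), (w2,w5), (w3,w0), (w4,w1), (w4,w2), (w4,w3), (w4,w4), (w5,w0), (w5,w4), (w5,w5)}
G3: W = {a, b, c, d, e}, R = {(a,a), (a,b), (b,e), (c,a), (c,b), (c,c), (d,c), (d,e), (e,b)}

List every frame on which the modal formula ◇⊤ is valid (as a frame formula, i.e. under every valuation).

Frame correspondent (Sahlqvist): ∀x ∃y Rxy — i.e. seriality.
G1: fails — world w1 has no successor.
G2: condition met.
G3: condition met.
Valid on: G2, G3.

G2, G3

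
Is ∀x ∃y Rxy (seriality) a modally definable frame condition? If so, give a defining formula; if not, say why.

This is a Sahlqvist condition; the D axiom □r → ◇r defines it.

Definable; □r → ◇r defines it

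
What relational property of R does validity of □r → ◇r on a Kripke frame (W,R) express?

seriality

Suppose □r→◇r is valid. At any x set V(r)=W. Then □r at x, so ◇r at x, so x has a successor.
Conversely, on a frame with seriality the schema holds at every world under every valuation.
So the correspondent is seriality.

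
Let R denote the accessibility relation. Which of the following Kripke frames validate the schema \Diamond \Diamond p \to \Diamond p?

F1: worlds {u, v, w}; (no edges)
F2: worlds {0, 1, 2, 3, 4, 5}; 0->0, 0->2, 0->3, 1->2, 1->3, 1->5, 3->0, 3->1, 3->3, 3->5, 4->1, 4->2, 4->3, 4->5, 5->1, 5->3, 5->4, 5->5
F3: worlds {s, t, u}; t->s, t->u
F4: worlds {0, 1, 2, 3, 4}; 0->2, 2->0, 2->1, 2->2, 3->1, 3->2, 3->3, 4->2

F1, F3

This is the axiom for transitivity; its first-order frame correspondent is \forall x \forall y \forall z (Rxy \wedge Ryz \to Rxz).
F1: satisfies the condition.
F2: fails — R51 and R12 but not R52.
F3: satisfies the condition.
F4: fails — R32 and R20 but not R30.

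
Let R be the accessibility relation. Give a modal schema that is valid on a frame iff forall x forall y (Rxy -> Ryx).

This is symmetry; the standard corresponding axiom is B: q → □◇q.
Suppose q→□◇q is valid. Take Rxy and set V(q)={x}. Then q at x, so □◇q at x, so ◇q at y, so some z with Ryz has q; z=x, i.e. Ryx.

q → □◇q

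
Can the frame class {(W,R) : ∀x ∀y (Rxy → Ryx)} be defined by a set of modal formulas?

This is a Sahlqvist condition; the B axiom q → □◇q defines it.

Definable; q → □◇q defines it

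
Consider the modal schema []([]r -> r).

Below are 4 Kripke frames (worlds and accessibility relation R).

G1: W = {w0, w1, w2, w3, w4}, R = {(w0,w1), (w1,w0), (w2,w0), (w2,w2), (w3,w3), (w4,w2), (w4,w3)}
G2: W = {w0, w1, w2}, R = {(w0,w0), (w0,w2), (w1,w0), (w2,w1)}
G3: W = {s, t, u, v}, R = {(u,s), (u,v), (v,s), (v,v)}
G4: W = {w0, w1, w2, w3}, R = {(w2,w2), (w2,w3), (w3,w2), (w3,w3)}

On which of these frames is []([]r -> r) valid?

G4

The schema corresponds to shift-reflexivity: forall x forall y (Rxy -> Ryy).
G1: fails — Rw1w0 but not Rw0w0.
G2: fails — Rw0w2 but not Rw2w2.
G3: fails — Rus but not Rss.
G4: ✓.
Valid on: G4.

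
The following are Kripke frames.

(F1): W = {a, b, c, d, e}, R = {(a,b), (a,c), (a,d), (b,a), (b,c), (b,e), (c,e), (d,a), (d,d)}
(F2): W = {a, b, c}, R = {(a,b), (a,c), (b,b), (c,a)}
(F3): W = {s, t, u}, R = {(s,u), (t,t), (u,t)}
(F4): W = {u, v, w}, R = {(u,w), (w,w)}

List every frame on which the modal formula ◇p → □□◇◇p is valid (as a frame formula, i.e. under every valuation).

Frame correspondent (Sahlqvist): ∀x ∀y ∀z ((xRy ∧ xR²z) → ∃w (y = w ∧ zR²w)) — i.e. a generalized confluence (Geach) condition.
(F1): fails — aRb, aR²a but no w with b=w and aR²w.
(F2): fails — aRc, aR²a but no w with c=w and aR²w.
(F3): fails — sRu, sR²t but no w with u=w and tR²w.
(F4): ✓.
Valid on: (F4).

(F4)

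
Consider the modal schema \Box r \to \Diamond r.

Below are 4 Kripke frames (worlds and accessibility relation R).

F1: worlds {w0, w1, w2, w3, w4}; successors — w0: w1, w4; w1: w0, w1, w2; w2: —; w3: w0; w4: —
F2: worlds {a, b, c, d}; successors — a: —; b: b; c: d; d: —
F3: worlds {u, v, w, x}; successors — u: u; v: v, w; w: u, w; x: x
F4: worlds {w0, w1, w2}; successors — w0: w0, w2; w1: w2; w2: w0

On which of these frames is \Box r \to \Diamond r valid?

F3, F4

The schema corresponds to seriality: \forall x \exists y Rxy.
F1: fails — world w2 has no successor.
F2: fails — world a has no successor.
F3: condition met.
F4: condition met.
Valid on: F3, F4.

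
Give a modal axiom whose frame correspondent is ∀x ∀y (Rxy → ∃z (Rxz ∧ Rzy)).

□□q → □q

The condition is density. The C4 schema □□q → □q defines it.
Suppose □□q→□q is valid. Take Rxy and set V(q)={w : xR²w}. Then □□q at x, so □q at x, so q at y, i.e. ∃z(Rxz∧Rzy).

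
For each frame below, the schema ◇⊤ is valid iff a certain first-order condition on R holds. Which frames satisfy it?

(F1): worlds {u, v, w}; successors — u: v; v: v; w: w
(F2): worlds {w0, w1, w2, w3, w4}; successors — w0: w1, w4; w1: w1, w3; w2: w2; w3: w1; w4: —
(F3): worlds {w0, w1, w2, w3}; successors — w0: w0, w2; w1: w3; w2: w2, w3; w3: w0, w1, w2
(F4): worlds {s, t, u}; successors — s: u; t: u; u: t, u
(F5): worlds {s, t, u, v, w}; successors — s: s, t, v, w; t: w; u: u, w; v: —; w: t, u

(F1), (F3), (F4)

This is the axiom for seriality; its first-order frame correspondent is ∀x ∃y Rxy.
(F1): satisfies the condition.
(F2): fails — world w4 has no successor.
(F3): satisfies the condition.
(F4): satisfies the condition.
(F5): fails — world v has no successor.
Valid on: (F1), (F3), (F4).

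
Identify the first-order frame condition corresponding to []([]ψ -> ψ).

shift-reflexivity

Suppose □(□ψ→ψ) is valid. Take Rxy and set V(ψ)={w : Ryw}. Then at y, □ψ holds; since □(□ψ→ψ) at x, □ψ→ψ at y, so ψ at y, i.e. Ryy.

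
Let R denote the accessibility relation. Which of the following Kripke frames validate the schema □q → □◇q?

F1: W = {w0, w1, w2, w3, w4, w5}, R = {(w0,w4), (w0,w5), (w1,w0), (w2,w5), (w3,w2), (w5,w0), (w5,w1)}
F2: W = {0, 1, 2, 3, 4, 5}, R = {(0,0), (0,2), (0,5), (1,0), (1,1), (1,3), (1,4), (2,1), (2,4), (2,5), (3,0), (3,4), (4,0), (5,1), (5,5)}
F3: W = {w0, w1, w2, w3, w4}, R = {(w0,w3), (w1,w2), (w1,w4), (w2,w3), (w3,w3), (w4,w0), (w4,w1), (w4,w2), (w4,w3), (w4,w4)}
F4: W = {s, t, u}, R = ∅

F4

Frame correspondent (Sahlqvist): ∀x ∀z (xRz → ∃w (xRw ∧ zRw)) — i.e. a generalized confluence (Geach) condition.
F1: fails — w0Rw4 but no w with w0Rw and w4Rw.
F2: fails — 2R4 but no w with 2Rw and 4Rw.
F3: fails — w1Rw2 but no w with w1Rw and w2Rw.
F4: holds.
Valid on: F4.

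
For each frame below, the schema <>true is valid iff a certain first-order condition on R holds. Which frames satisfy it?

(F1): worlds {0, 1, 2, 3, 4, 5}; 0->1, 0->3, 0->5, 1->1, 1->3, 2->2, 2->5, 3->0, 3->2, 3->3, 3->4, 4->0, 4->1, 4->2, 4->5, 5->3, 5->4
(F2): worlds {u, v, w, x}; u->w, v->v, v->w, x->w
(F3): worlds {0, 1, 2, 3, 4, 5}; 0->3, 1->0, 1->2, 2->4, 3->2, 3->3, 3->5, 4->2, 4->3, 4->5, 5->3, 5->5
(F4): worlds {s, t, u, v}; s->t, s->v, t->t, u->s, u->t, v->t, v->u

The schema corresponds to seriality: forall x exists y Rxy.
(F1): holds.
(F2): fails — world w has no successor.
(F3): holds.
(F4): holds.
Valid on: (F1), (F3), (F4).

(F1), (F3), (F4)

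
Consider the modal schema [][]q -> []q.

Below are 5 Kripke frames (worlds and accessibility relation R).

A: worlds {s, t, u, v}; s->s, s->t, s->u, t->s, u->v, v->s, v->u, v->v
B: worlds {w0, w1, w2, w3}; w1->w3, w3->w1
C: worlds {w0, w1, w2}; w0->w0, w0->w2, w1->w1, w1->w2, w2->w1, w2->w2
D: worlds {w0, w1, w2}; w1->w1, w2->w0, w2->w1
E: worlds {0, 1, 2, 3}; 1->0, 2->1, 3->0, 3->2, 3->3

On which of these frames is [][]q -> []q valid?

Frame correspondent (Sahlqvist): forall x forall y (Rxy -> exists z (Rxz & Rzy)) — i.e. density.
A: ✓.
B: fails — Rw3w1 but no z with Rw3z and Rzw1.
C: ✓.
D: fails — Rw2w0 but no z with Rw2z and Rzw0.
E: fails — R10 but no z with R1z and Rz0.
Valid on: A, C.

A, C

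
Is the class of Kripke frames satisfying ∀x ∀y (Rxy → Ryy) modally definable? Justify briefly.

This is a Sahlqvist condition; the T□ axiom □(□r → r) defines it.

Yes, by □(□r → r)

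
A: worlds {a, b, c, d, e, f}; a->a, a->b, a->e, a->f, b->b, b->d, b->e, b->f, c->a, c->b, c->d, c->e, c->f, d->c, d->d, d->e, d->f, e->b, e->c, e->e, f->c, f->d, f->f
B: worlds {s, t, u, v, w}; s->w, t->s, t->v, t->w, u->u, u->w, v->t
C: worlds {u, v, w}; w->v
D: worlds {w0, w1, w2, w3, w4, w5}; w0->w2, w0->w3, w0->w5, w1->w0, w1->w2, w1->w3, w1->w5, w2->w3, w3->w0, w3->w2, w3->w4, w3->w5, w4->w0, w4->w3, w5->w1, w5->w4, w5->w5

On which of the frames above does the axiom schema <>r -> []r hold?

C

This is the axiom for partial functionality; its first-order frame correspondent is forall x forall y forall z (Rxy & Rxz -> y = z).
A: fails — a sees both a and b.
B: fails — t sees both s and v.
C: holds.
D: fails — w0 sees both w2 and w3.
Valid on: C.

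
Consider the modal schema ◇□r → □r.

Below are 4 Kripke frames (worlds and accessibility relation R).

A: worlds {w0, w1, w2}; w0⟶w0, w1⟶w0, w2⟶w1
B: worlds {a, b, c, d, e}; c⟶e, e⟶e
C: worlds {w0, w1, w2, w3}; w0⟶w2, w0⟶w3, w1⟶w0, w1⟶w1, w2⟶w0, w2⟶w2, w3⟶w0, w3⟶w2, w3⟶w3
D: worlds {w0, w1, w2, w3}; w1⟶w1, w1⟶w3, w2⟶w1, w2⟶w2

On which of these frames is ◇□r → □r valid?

B

The schema corresponds to the Euclidean property: ∀x ∀y ∀z (Rxy ∧ Rxz → Ryz).
A: fails — Rw2w1 and Rw2w1 but not Rw1w1.
B: ✓.
C: fails — Rw0w2 and Rw0w3 but not Rw2w3.
D: fails — Rw1w3 and Rw1w1 but not Rw3w1.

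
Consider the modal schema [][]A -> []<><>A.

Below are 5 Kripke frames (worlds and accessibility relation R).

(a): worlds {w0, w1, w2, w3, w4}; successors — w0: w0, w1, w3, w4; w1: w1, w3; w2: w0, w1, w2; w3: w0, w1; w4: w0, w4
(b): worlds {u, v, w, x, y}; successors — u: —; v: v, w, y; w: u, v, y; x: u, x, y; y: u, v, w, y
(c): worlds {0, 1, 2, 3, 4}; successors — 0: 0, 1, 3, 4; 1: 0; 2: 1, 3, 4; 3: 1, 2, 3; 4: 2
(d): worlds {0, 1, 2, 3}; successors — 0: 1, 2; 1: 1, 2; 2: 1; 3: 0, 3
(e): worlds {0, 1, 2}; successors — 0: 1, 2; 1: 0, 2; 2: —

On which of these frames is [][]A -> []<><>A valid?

Frame correspondent (Sahlqvist): forall x forall z (xRz -> exists w (x R^2 w & z R^2 w)) — i.e. a generalized confluence (Geach) condition.
(a): condition met.
(b): fails — wRu but no t with wR²t and uR²t.
(c): condition met.
(d): condition met.
(e): fails — 0R2 but no w with 0R²w and 2R²w.
Valid on: (a), (c), (d).

(a), (c), (d)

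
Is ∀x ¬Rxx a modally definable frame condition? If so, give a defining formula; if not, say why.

Any modally definable frame class is closed under surjective bounded morphisms.
The 4-cycle (worlds 0,1,2,3 with 0→1→2→3→0) is irreflexive, and the map sending every world to a single reflexive point • is a surjective bounded morphism (forth: every edge maps to (•,•); back: every world has a successor). So any modal formula valid on the 4-cycle is also valid on the reflexive point, which is not irreflexive.
So no modal formula (or set of formulas) defines exactly the irreflexive frames.

Not definable by any modal formula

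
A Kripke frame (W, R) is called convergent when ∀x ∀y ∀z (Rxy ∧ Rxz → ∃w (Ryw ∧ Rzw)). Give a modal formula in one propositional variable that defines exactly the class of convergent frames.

The condition is convergence. The .2 schema ◇□q → □◇q defines it.
Suppose ◇□q→□◇q is valid. Take Rxy, Rxz and set V(q)={w : Ryw}. Then □q at y so ◇□q at x, so □◇q at x, so ◇q at z, giving w with Rzw and Ryw.

◇□q → □◇q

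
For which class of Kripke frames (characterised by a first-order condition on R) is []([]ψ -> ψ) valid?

This schema is the T□ axiom.
Its frame correspondent is shift-reflexivity — forall x forall y (Rxy -> Ryy).

Shift-reflexivity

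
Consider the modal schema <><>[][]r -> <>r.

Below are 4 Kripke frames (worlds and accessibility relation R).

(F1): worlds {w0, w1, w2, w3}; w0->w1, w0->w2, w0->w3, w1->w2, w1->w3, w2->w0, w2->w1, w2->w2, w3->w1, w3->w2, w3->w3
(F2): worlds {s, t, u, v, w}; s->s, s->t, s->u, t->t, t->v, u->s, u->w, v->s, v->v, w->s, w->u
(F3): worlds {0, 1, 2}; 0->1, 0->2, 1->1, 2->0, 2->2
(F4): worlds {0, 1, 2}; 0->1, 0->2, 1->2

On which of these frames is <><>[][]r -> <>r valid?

The schema corresponds to a generalized confluence (Geach) condition: forall x forall y (x R^2 y -> exists w (y R^2 w & xRw)).
(F1): condition met.
(F2): condition met.
(F3): fails — 2R²1 but no w with 1R²w and 2Rw.
(F4): fails — 0R²2 but no w with 2R²w and 0Rw.
Valid on: (F1), (F2).

(F1), (F2)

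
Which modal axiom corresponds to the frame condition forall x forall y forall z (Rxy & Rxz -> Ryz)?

◇p → □◇p

This is the Euclidean property; the standard corresponding axiom is 5: ◇p → □◇p.
Suppose ◇p→□◇p is valid. Take Rxy, Rxz and set V(p)={y}. Then ◇p at x, so □◇p at x, so ◇p at z, so some w with Rzw has p; w=y, i.e. Rzy. By symmetry of the argument, Ryz.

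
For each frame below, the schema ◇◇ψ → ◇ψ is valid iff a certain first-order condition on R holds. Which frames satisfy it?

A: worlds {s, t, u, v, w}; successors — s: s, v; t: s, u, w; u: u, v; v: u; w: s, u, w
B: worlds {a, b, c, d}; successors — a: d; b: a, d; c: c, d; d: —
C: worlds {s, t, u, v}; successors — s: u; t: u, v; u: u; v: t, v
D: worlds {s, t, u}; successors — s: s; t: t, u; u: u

This is the axiom for transitivity; its first-order frame correspondent is ∀x ∀y ∀z (Rxy ∧ Ryz → Rxz).
A: fails — Rwu and Ruv but not Rwv.
B: holds.
C: fails — Rtv and Rvt but not Rtt.
D: holds.
Valid on: B, D.

B, D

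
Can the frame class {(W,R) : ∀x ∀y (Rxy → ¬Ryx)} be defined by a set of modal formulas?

Not definable by any modal formula

Any modally definable frame class is closed under surjective bounded morphisms.
The 3-cycle (worlds s,t,u with s→t→u→s) is asymmetric. Mapping every world to a single reflexive point • is a surjective bounded morphism, and the reflexive point is not asymmetric (R•• but asymmetry requires ¬R••).
So no modal formula (or set of formulas) defines exactly the asymmetric frames.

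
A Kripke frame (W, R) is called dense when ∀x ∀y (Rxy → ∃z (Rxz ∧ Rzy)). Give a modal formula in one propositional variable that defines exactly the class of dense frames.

This is density; the standard corresponding axiom is C4: □□ψ → □ψ.
Suppose □□ψ→□ψ is valid. Take Rxy and set V(ψ)={w : xR²w}. Then □□ψ at x, so □ψ at x, so ψ at y, i.e. ∃z(Rxz∧Rzy).

□□ψ → □ψ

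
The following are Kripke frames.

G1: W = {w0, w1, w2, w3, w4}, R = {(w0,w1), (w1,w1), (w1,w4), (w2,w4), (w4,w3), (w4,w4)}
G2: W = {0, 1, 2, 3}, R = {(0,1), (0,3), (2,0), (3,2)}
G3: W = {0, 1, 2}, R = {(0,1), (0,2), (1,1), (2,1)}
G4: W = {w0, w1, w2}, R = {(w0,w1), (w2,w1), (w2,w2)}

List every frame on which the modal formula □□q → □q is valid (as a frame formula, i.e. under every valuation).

Frame correspondent (Sahlqvist): ∀x ∀y (Rxy → ∃z (Rxz ∧ Rzy)) — i.e. density.
G1: condition met.
G2: fails — R01 but no z with R0z and Rz1.
G3: fails — R02 but no z with R0z and Rz2.
G4: fails — Rw0w1 but no z with Rw0z and Rzw1.

G1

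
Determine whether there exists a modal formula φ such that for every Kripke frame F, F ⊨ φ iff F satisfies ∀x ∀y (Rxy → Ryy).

Yes: it is shift-reflexivity, defined by the T□ schema □(□q → q).
Suppose □(□q→q) is valid. Take Rxy and set V(q)={w : Ryw}. Then at y, □q holds; since □(□q→q) at x, □q→q at y, so q at y, i.e. Ryy.

Definable; □(□q → q) defines it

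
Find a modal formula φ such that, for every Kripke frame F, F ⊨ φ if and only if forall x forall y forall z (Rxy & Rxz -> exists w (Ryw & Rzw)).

◇□q → □◇q

This is convergence; the standard corresponding axiom is .2: ◇□q → □◇q.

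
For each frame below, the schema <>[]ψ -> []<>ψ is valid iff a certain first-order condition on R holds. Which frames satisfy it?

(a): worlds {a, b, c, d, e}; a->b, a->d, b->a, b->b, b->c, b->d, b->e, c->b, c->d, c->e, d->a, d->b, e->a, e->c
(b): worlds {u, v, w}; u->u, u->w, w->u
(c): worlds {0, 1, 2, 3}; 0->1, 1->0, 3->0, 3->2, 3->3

(b)

This is the axiom for convergence; its first-order frame correspondent is forall x forall y forall z (Rxy & Rxz -> exists w (Ryw & Rzw)).
(a): fails — Rbc and Rbe but c and e have no common successor.
(b): condition met.
(c): fails — R32 and R32 but 2 and 2 have no common successor.
Valid on: (b).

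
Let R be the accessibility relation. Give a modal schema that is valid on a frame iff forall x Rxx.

A defining formula is □r → r (the T axiom).

□r → r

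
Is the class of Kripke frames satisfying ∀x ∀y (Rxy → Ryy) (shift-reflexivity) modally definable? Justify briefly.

Yes — defined by □(□q → q)

This is a Sahlqvist condition; the T□ axiom □(□q → q) defines it.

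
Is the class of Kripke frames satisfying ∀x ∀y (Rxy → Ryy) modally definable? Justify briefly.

Yes, by □(□p → p)

The condition is shift-reflexivity. A defining modal formula is □(□p → p).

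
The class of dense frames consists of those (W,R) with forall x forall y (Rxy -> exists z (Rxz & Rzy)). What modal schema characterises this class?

A defining formula is □□r → □r (the C4 axiom).

□□r → □r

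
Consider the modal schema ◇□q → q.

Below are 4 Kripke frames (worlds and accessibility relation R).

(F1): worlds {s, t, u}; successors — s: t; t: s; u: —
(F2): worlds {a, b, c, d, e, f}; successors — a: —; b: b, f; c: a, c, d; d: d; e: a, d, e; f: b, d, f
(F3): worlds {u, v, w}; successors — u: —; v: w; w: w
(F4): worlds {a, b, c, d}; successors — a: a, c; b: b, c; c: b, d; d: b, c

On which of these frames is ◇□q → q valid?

Frame correspondent (Sahlqvist): ∀x ∀y (Rxy → Ryx) — i.e. symmetry.
(F1): ✓.
(F2): fails — Rcd but not Rdc.
(F3): fails — Rvw but not Rwv.
(F4): fails — Rdb but not Rbd.
Valid on: (F1).

(F1)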